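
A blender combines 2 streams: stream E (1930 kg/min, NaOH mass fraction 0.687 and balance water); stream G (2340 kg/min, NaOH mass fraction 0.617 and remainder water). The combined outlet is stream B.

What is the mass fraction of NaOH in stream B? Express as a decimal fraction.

Total flow out = 1930 + 2340 = 4270 kg/min.
NaOH in = 1930×0.687 + 2340×0.617 = 2769.7 kg/min.
NaOH mass fraction in B = 2769.7/4270 = 0.649.

0.649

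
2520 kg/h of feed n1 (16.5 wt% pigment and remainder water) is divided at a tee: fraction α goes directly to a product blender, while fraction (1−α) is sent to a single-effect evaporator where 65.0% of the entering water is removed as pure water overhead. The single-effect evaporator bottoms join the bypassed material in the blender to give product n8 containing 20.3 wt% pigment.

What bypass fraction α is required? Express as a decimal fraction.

0.655

All 2520×0.165 = 415.8 kg/h of pigment reaches n8, so n8 = 415.8/0.203 = 2048.3 kg/h and vapour = 471.72 kg/h.
The evaporator receives (1−α)·2520 of feed at 0.835 water and removes 0.650 of that water:
0.650×0.835×(1−α)×2520 = 471.72
(1−α) = 471.72/1367.7 = 0.3449;  α = 0.6551.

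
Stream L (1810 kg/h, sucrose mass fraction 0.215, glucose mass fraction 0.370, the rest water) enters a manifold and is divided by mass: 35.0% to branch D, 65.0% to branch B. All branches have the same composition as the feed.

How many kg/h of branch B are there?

1176 kg/h

Branch B flow = 0.650×1810 = 1176.5 kg/h.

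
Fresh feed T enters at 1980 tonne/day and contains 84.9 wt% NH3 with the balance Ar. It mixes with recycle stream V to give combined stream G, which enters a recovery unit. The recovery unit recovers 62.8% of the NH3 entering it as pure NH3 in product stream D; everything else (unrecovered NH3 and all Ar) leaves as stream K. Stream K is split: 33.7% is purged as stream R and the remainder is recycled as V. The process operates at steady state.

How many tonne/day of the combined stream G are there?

3119 tonne/day

Ar enters only via T and leaves only via the purge: 1980×0.151 = 0.337×(Ar in K), and the recovery unit passes all Ar, so Ar in G = Ar in K = 887.18 tonne/day.
NH3 in G: m_A = 1980×0.849 + (1−0.337)·(1−0.628)·m_A, so m_A = 1681/0.7534 = 2231.4 tonne/day.
G = 2231.4 + 887.18 = 3118.5 tonne/day.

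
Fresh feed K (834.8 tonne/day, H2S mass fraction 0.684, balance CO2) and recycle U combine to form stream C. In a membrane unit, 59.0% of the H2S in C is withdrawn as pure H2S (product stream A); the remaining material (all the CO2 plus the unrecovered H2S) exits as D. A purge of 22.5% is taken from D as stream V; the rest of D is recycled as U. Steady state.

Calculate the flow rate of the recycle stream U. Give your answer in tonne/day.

CO2 enters only via K and leaves only via the purge: 834.8×0.316 = 0.225×(CO2 in D), and the membrane unit passes all CO2, so CO2 in C = CO2 in D = 1172.4 tonne/day.
H2S in C: m_A = 834.8×0.684 + (1−0.225)·(1−0.590)·m_A, so m_A = 571/0.6823 = 836.94 tonne/day.
D = (1−0.590)×836.94 + 1172.4 = 1515.6 tonne/day.
Recycle U = (1−0.225)×1515.6 = 1174.6 tonne/day.

1175 tonne/day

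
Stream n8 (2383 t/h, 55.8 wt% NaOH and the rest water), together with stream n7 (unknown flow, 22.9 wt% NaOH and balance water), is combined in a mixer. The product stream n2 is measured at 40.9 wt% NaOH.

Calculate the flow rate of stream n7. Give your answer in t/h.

Let n7 be the unknown flow. Total out = 2383 + n7.
NaOH balance: 1329.7 + 0.229·n7 = 0.409·(2383 + n7)
(0.229 − 0.409)·n7 = 0.409×2383 − 1329.7 = -355.07
n7 = -355.07 / -0.180 = 1972.6 t/h

1973 t/h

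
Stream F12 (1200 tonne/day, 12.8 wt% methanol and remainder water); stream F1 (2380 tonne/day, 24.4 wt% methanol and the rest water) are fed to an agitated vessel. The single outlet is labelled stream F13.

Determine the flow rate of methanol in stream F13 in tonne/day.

methanol out = methanol in = 1200×0.128 + 2380×0.244 = 734.32 tonne/day.

734.3 tonne/day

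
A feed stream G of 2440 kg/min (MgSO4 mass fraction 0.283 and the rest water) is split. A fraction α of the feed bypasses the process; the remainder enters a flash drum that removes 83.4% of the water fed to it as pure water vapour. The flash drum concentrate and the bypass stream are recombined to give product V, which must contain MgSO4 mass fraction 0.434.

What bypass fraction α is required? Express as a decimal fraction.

All 2440×0.283 = 690.52 kg/min of MgSO4 reaches V, so V = 690.52/0.434 = 1591.1 kg/min and vapour = 848.94 kg/min.
The evaporator receives (1−α)·2440 of feed at 0.717 water and removes 0.834 of that water:
0.834×0.717×(1−α)×2440 = 848.94
(1−α) = 848.94/1459.1 = 0.5818;  α = 0.4182.

0.418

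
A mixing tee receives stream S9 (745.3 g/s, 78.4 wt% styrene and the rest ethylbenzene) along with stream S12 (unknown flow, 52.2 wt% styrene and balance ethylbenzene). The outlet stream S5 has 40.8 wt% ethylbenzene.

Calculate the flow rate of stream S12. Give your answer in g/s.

Let S12 be the unknown flow. Total out = 745.3 + S12.
ethylbenzene balance: 160.98 + 0.478·S12 = 0.408·(745.3 + S12)
(0.478 − 0.408)·S12 = 0.408×745.3 − 160.98 = 143.1
S12 = 143.1 / 0.070 = 2044.3 g/s

2044 g/s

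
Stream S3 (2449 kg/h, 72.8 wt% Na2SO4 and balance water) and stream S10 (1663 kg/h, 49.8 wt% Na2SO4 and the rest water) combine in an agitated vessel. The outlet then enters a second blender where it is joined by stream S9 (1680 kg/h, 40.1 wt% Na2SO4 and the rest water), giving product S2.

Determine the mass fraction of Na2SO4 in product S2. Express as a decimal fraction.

Overall, product flow = 5792 kg/h.
Na2SO4 in = 2449×0.728 + 1663×0.498 + 1680×0.401 = 3284.7 kg/h.
Na2SO4 fraction in S2 = 0.5671.

0.5671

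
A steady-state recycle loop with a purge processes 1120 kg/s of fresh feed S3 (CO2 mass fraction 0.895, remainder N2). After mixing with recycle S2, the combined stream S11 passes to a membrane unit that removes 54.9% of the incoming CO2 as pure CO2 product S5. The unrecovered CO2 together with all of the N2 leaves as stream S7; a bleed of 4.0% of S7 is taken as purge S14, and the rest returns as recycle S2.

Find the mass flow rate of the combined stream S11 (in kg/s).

4708 kg/s

N2 enters only via S3 and leaves only via the purge: 1120×0.105 = 0.040×(N2 in S7), and the membrane unit passes all N2, so N2 in S11 = N2 in S7 = 2940 kg/s.
CO2 in S11: m_A = 1120×0.895 + (1−0.040)·(1−0.549)·m_A, so m_A = 1002.4/0.5670 = 1767.8 kg/s.
S11 = 1767.8 + 2940 = 4707.8 kg/s.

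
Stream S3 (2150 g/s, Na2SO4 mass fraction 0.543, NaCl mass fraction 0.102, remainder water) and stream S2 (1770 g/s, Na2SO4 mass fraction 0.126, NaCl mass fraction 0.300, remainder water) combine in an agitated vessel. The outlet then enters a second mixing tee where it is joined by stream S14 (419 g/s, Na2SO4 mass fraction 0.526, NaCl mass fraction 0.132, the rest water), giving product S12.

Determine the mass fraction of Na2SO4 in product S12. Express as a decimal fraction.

Overall, product flow = 4339 g/s.
Na2SO4 in = 2150×0.543 + 1770×0.126 + 419×0.526 = 1610.9 g/s.
Na2SO4 fraction in S12 = 0.371.

0.371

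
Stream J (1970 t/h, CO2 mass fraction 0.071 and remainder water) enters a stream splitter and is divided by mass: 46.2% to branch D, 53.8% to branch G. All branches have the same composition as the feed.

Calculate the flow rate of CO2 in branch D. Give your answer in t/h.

Branch D total = 0.462×1970 = 910.14 t/h.
CO2 in D = 0.071×910.14 = 64.62 t/h.

64.62 t/h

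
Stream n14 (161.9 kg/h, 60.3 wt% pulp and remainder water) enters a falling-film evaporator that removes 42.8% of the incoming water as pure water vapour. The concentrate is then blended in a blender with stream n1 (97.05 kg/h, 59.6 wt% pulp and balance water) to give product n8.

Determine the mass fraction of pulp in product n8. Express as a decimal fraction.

Vapour removed = 0.428×0.397×161.9 = 27.509 kg/h; concentrate = 134.39 kg/h.
pulp reaching the mixer = 97.626 (from concentrate) + 97.05×0.596 = 155.47 kg/h.
Product flow = 134.39 + 97.05 = 231.44 kg/h; pulp fraction = 0.672.

0.672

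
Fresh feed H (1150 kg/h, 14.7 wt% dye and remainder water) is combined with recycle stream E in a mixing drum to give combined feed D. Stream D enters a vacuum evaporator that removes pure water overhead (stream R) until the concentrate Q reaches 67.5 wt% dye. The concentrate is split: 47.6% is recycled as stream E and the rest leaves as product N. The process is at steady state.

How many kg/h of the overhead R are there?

899.6 kg/h

Overall dye balance (none leaves overhead): dye in fresh feed = dye in product, i.e. 1150×0.147 = (1−0.476)·Q·0.675.
Q = 169.05/(0.675×0.524) = 477.95 kg/h.
Recycle E = 0.476×477.95 = 227.5 kg/h.
Combined feed D = 1150 + 227.5 = 1377.5 kg/h.
Overhead R = D − Q = 1377.5 − 477.95 = 899.56 kg/h.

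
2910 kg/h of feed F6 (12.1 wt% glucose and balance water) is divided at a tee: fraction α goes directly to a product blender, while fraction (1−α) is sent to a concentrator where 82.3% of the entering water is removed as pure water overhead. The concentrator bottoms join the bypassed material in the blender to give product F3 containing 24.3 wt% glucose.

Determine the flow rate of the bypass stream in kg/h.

890.4 kg/h

All 2910×0.121 = 352.11 kg/h of glucose reaches F3, so F3 = 352.11/0.243 = 1449 kg/h and vapour = 1461 kg/h.
The evaporator receives (1−α)·2910 of feed at 0.879 water and removes 0.823 of that water:
0.823×0.879×(1−α)×2910 = 1461
(1−α) = 1461/2105.1 = 0.6940;  α = 0.3060.
Bypass flow = 0.3060×2910 = 890.43 kg/h.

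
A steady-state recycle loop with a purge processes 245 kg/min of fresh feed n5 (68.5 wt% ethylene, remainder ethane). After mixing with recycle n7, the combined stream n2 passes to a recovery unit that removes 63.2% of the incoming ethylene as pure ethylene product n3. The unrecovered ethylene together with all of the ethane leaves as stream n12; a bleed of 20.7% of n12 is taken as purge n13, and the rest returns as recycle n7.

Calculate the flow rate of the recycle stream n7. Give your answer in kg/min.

364.8 kg/min

ethane enters only via n5 and leaves only via the purge: 245×0.315 = 0.207×(ethane in n12), and the recovery unit passes all ethane, so ethane in n2 = ethane in n12 = 372.83 kg/min.
ethylene in n2: m_A = 245×0.685 + (1−0.207)·(1−0.632)·m_A, so m_A = 167.83/0.7082 = 236.98 kg/min.
n12 = (1−0.632)×236.98 + 372.83 = 460.04 kg/min.
Recycle n7 = (1−0.207)×460.04 = 364.81 kg/min.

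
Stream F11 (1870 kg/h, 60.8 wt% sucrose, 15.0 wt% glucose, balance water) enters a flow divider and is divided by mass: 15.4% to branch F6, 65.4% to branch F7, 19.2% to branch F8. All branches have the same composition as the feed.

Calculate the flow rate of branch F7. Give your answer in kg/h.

Branch F7 flow = 0.654×1870 = 1223 kg/h.

1223 kg/h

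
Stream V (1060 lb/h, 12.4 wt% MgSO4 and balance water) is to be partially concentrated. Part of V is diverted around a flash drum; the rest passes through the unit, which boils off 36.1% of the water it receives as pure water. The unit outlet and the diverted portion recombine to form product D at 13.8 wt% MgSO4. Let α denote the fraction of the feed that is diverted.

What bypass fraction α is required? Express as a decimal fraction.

All 1060×0.124 = 131.44 lb/h of MgSO4 reaches D, so D = 131.44/0.138 = 952.46 lb/h and vapour = 107.54 lb/h.
The evaporator receives (1−α)·1060 of feed at 0.876 water and removes 0.361 of that water:
0.361×0.876×(1−α)×1060 = 107.54
(1−α) = 107.54/335.21 = 0.3208;  α = 0.6792.

0.679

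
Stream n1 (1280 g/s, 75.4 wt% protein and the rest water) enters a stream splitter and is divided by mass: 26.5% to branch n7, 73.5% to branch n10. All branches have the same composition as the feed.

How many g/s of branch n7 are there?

339.2 g/s

Branch n7 flow = 0.265×1280 = 339.2 g/s.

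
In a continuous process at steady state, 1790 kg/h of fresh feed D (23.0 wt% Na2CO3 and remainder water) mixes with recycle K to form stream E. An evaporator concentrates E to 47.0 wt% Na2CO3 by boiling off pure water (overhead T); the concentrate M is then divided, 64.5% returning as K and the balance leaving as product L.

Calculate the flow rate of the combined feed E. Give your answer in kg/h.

3382 kg/h

Overall Na2CO3 balance (none leaves overhead): Na2CO3 in fresh feed = Na2CO3 in product, i.e. 1790×0.230 = (1−0.645)·M·0.470.
M = 411.7/(0.470×0.355) = 2467.5 kg/h.
Recycle K = 0.645×2467.5 = 1591.5 kg/h.
Combined feed E = 1790 + 1591.5 = 3381.5 kg/h.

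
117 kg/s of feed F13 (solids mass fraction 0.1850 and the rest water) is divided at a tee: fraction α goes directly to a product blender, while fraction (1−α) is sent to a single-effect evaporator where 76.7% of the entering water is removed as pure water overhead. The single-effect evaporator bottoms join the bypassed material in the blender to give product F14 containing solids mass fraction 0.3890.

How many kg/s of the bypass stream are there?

All 117×0.185 = 21.645 kg/s of solids reaches F14, so F14 = 21.645/0.389 = 55.643 kg/s and vapour = 61.357 kg/s.
The evaporator receives (1−α)·117 of feed at 0.815 water and removes 0.767 of that water:
0.767×0.815×(1−α)×117 = 61.357
(1−α) = 61.357/73.137 = 0.8389;  α = 0.1611.
Bypass flow = 0.1611×117 = 18.845 kg/s.

18.84 kg/s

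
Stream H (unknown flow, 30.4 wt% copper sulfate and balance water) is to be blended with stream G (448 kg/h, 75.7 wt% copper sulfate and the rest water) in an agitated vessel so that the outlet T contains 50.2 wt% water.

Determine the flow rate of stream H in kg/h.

Let H be the unknown flow. Total out = 448 + H.
water balance: 108.86 + 0.696·H = 0.502·(448 + H)
(0.696 − 0.502)·H = 0.502×448 − 108.86 = 116.03
H = 116.03 / 0.194 = 598.1 kg/h

598.1 kg/h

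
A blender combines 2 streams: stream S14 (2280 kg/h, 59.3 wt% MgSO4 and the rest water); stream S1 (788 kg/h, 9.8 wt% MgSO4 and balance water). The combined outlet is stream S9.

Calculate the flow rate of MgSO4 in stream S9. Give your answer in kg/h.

MgSO4 out = MgSO4 in = 2280×0.593 + 788×0.098 = 1429.3 kg/h.

1429 kg/h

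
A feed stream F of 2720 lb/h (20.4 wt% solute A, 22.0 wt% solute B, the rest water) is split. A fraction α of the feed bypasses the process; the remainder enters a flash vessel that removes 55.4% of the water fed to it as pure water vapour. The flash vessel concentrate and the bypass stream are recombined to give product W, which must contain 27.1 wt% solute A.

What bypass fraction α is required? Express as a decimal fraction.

0.225

All 2720×0.204 = 554.88 lb/h of solute A reaches W, so W = 554.88/0.271 = 2047.5 lb/h and vapour = 672.47 lb/h.
The evaporator receives (1−α)·2720 of feed at 0.576 water and removes 0.554 of that water:
0.554×0.576×(1−α)×2720 = 672.47
(1−α) = 672.47/867.96 = 0.7748;  α = 0.2252.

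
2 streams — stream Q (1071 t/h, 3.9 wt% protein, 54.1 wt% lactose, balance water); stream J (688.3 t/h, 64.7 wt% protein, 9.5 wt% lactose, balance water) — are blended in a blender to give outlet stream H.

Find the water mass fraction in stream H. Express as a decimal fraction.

0.357

Total flow out = 1071 + 688.3 = 1759.3 t/h.
water in = 1071×0.420 + 688.3×0.258 = 627.4 t/h.
water mass fraction in H = 627.4/1759.3 = 0.357.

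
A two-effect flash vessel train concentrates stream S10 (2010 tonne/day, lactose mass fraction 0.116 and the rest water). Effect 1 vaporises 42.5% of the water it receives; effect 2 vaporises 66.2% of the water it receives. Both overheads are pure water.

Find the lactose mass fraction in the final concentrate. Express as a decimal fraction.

water in feed = 2010×0.884 = 1776.8 tonne/day.
After stage 1: water left = (1−0.425)×1776.8 = 1021.7; stream total = 1254.8 tonne/day.
After stage 2: water left = (1−0.662)×1021.7 = 345.33; final concentrate = 578.49 tonne/day.
lactose fraction = 233.16/578.49 = 0.403.

0.403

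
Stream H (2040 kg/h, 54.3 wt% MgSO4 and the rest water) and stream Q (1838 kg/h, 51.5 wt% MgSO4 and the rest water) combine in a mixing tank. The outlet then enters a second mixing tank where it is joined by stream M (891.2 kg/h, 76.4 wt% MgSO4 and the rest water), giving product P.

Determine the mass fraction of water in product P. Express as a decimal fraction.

Overall, product flow = 4769.2 kg/h.
water in = 2040×0.457 + 1838×0.485 + 891.2×0.236 = 2034 kg/h.
water fraction in P = 0.426.

0.426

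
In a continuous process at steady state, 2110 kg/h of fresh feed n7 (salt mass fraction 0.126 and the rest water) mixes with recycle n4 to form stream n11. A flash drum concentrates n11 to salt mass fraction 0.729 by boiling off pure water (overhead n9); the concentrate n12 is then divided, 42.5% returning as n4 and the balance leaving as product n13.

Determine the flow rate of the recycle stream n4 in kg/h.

Overall salt balance (none leaves overhead): salt in fresh feed = salt in product, i.e. 2110×0.126 = (1−0.425)·n12·0.729.
n12 = 265.86/(0.729×0.575) = 634.25 kg/h.
Recycle n4 = 0.425×634.25 = 269.55 kg/h.

269.6 kg/h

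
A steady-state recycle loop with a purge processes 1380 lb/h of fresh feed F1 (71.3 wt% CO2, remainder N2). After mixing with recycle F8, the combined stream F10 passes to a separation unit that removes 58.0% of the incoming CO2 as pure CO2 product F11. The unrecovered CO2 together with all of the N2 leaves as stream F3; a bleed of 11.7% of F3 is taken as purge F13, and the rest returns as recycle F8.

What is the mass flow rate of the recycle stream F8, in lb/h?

3569 lb/h

N2 enters only via F1 and leaves only via the purge: 1380×0.287 = 0.117×(N2 in F3), and the separation unit passes all N2, so N2 in F10 = N2 in F3 = 3385.1 lb/h.
CO2 in F10: m_A = 1380×0.713 + (1−0.117)·(1−0.580)·m_A, so m_A = 983.94/0.6291 = 1563.9 lb/h.
F3 = (1−0.580)×1563.9 + 3385.1 = 4042 lb/h.
Recycle F8 = (1−0.117)×4042 = 3569.1 lb/h.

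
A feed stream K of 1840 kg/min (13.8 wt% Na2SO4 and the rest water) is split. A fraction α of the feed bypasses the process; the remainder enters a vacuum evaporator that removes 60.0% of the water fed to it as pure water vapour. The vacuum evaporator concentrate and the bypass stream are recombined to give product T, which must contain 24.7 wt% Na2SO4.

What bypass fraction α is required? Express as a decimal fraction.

0.147

All 1840×0.138 = 253.92 kg/min of Na2SO4 reaches T, so T = 253.92/0.247 = 1028 kg/min and vapour = 811.98 kg/min.
The evaporator receives (1−α)·1840 of feed at 0.862 water and removes 0.600 of that water:
0.600×0.862×(1−α)×1840 = 811.98
(1−α) = 811.98/951.65 = 0.8532;  α = 0.1468.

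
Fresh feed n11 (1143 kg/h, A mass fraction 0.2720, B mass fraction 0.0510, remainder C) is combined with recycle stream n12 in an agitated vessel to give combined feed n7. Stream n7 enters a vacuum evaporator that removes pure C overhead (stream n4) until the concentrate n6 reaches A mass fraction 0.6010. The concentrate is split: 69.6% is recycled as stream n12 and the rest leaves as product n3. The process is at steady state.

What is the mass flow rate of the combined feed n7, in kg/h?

2327 kg/h

Overall A balance (none leaves overhead): A in fresh feed = A in product, i.e. 1143×0.272 = (1−0.696)·n6·0.601.
n6 = 310.9/(0.601×0.304) = 1701.6 kg/h.
Recycle n12 = 0.696×1701.6 = 1184.3 kg/h.
Combined feed n7 = 1143 + 1184.3 = 2327.3 kg/h.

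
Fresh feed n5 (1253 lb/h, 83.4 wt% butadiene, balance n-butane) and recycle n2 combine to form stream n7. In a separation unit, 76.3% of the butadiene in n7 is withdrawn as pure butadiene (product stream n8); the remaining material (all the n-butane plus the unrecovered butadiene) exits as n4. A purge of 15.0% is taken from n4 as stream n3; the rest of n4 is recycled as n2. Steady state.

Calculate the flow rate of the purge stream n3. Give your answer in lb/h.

254.5 lb/h

n-butane enters only via n5 and leaves only via the purge: 1253×0.166 = 0.150×(n-butane in n4), and the separation unit passes all n-butane, so n-butane in n7 = n-butane in n4 = 1386.7 lb/h.
butadiene in n7: m_A = 1253×0.834 + (1−0.150)·(1−0.763)·m_A, so m_A = 1045/0.7985 = 1308.6 lb/h.
n4 = (1−0.763)×1308.6 + 1386.7 = 1696.8 lb/h.
Purge n3 = 0.150×1696.8 = 254.52 lb/h.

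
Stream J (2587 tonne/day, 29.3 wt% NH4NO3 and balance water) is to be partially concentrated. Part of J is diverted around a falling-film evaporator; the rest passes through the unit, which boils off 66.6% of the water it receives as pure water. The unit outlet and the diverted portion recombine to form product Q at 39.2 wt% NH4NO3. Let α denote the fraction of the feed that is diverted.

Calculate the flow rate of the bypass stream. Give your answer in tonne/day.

1199 tonne/day

All 2587×0.293 = 757.99 tonne/day of NH4NO3 reaches Q, so Q = 757.99/0.392 = 1933.7 tonne/day and vapour = 653.35 tonne/day.
The evaporator receives (1−α)·2587 of feed at 0.707 water and removes 0.666 of that water:
0.666×0.707×(1−α)×2587 = 653.35
(1−α) = 653.35/1218.1 = 0.5364;  α = 0.4636.
Bypass flow = 0.4636×2587 = 1199.4 tonne/day.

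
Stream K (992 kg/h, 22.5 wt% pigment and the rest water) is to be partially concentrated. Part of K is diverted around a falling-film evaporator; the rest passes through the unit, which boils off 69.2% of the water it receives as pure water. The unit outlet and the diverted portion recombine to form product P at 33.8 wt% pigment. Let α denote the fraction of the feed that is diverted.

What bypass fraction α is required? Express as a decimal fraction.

0.377

All 992×0.225 = 223.2 kg/h of pigment reaches P, so P = 223.2/0.338 = 660.36 kg/h and vapour = 331.64 kg/h.
The evaporator receives (1−α)·992 of feed at 0.775 water and removes 0.692 of that water:
0.692×0.775×(1−α)×992 = 331.64
(1−α) = 331.64/532.01 = 0.6234;  α = 0.3766.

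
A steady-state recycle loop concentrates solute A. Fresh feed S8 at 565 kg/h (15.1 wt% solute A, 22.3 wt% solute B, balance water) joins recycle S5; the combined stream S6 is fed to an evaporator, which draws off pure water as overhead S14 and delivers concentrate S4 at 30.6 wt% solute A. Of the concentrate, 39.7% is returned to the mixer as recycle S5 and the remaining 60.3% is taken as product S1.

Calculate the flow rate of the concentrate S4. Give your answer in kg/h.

Overall solute A balance (none leaves overhead): solute A in fresh feed = solute A in product, i.e. 565×0.151 = (1−0.397)·S4·0.306.
S4 = 85.315/(0.306×0.603) = 462.37 kg/h.

462.4 kg/h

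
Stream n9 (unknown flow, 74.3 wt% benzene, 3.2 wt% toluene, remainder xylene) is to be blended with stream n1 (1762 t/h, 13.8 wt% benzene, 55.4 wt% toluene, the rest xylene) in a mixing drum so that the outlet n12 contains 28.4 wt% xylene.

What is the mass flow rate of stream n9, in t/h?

716.7 t/h

Let n9 be the unknown flow. Total out = 1762 + n9.
xylene balance: 542.7 + 0.225·n9 = 0.284·(1762 + n9)
(0.225 − 0.284)·n9 = 0.284×1762 − 542.7 = -42.288
n9 = -42.288 / -0.059 = 716.75 t/h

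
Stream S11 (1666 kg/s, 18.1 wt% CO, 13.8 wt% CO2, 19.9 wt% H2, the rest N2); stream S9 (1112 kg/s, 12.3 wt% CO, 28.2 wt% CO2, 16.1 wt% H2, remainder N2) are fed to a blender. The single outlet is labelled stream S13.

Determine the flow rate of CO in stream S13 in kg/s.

438.3 kg/s

CO out = CO in = 1666×0.181 + 1112×0.123 = 438.32 kg/s.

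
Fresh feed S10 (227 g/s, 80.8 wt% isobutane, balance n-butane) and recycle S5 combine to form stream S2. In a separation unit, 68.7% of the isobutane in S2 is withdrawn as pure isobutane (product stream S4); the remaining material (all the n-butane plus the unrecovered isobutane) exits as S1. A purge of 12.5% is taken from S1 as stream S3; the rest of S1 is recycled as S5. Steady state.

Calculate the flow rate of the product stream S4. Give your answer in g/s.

isobutane in S2: m_A = 227×0.808 + (1−0.125)·(1−0.687)·m_A, so m_A = 183.42/0.7261 = 252.6 g/s.
Product S4 = 0.687×252.6 = 173.53 g/s.

173.5 g/s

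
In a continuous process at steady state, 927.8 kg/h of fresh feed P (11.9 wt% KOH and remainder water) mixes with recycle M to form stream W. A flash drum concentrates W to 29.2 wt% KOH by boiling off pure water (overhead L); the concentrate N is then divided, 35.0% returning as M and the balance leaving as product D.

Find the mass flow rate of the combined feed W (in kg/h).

Overall KOH balance (none leaves overhead): KOH in fresh feed = KOH in product, i.e. 927.8×0.119 = (1−0.350)·N·0.292.
N = 110.41/(0.292×0.650) = 581.71 kg/h.
Recycle M = 0.350×581.71 = 203.6 kg/h.
Combined feed W = 927.8 + 203.6 = 1131.4 kg/h.

1131 kg/h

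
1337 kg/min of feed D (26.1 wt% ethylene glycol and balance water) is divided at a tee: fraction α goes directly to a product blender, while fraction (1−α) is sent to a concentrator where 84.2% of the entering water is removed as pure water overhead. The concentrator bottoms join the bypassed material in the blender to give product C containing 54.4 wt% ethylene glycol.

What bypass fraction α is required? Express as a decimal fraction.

0.164

All 1337×0.261 = 348.96 kg/min of ethylene glycol reaches C, so C = 348.96/0.544 = 641.47 kg/min and vapour = 695.53 kg/min.
The evaporator receives (1−α)·1337 of feed at 0.739 water and removes 0.842 of that water:
0.842×0.739×(1−α)×1337 = 695.53
(1−α) = 695.53/831.93 = 0.8360;  α = 0.1640.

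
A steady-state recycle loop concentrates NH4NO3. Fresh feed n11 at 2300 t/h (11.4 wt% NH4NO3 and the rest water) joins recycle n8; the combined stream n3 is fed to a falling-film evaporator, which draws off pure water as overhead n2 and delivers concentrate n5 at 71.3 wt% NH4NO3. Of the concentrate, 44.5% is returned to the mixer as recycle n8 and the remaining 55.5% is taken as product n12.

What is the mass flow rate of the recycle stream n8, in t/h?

Overall NH4NO3 balance (none leaves overhead): NH4NO3 in fresh feed = NH4NO3 in product, i.e. 2300×0.114 = (1−0.445)·n5·0.713.
n5 = 262.2/(0.713×0.555) = 662.6 t/h.
Recycle n8 = 0.445×662.6 = 294.86 t/h.

294.9 t/h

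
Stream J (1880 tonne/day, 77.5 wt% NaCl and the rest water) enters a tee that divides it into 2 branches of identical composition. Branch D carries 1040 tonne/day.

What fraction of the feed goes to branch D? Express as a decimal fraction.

Fraction to D = 1040/1880 = 0.5532.

0.553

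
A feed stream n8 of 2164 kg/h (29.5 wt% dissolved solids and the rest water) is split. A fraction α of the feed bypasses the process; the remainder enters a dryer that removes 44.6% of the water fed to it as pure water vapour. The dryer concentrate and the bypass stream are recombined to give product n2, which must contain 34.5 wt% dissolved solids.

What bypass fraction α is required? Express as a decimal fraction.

0.539

All 2164×0.295 = 638.38 kg/h of dissolved solids reaches n2, so n2 = 638.38/0.345 = 1850.4 kg/h and vapour = 313.62 kg/h.
The evaporator receives (1−α)·2164 of feed at 0.705 water and removes 0.446 of that water:
0.446×0.705×(1−α)×2164 = 313.62
(1−α) = 313.62/680.43 = 0.4609;  α = 0.5391.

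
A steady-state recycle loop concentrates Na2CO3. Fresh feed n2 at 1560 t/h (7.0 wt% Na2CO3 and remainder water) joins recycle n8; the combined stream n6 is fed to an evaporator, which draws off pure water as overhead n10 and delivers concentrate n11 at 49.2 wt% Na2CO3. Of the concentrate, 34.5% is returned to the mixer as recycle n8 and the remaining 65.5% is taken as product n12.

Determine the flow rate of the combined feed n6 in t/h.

Overall Na2CO3 balance (none leaves overhead): Na2CO3 in fresh feed = Na2CO3 in product, i.e. 1560×0.070 = (1−0.345)·n11·0.492.
n11 = 109.2/(0.492×0.655) = 338.86 t/h.
Recycle n8 = 0.345×338.86 = 116.91 t/h.
Combined feed n6 = 1560 + 116.91 = 1676.9 t/h.

1677 t/h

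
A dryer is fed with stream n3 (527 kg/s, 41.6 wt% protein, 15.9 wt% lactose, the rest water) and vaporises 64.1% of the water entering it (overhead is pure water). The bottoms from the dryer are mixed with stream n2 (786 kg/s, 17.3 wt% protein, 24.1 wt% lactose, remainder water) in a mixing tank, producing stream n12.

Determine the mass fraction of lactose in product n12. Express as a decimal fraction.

0.2336

Vapour removed = 0.641×0.425×527 = 143.57 kg/s; concentrate = 383.43 kg/s.
lactose reaching the mixer = 83.793 (from concentrate) + 786×0.241 = 273.22 kg/s.
Product flow = 383.43 + 786 = 1169.4 kg/s; lactose fraction = 0.2336.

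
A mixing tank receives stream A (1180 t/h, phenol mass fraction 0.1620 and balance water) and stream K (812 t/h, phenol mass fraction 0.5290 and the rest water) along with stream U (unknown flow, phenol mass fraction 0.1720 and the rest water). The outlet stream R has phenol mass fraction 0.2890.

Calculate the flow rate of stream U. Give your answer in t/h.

Let U be the unknown flow. Total out = 1992 + U.
phenol balance: 620.71 + 0.172·U = 0.289·(1992 + U)
(0.172 − 0.289)·U = 0.289×1992 − 620.71 = -45.02
U = -45.02 / -0.117 = 384.79 t/h

384.8 t/h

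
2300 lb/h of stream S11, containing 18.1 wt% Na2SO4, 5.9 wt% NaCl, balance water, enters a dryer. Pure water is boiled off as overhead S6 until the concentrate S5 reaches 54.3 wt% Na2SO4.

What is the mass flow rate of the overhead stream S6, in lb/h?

1533 lb/h

Na2SO4 is conserved: 2300×0.181 = 416.3 lb/h all reports to the concentrate.
Concentrate = 416.3/(target fraction) = 766.67 lb/h.
Overhead = 2300 − 766.67 = 1533.3 lb/h.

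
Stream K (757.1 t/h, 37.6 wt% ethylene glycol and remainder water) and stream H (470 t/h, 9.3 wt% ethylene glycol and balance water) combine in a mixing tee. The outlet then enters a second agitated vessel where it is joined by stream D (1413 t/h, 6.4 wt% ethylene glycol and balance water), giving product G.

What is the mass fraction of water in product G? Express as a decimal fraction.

Overall, product flow = 2640.1 t/h.
water in = 757.1×0.624 + 470×0.907 + 1413×0.936 = 2221.3 t/h.
water fraction in G = 0.841.

0.841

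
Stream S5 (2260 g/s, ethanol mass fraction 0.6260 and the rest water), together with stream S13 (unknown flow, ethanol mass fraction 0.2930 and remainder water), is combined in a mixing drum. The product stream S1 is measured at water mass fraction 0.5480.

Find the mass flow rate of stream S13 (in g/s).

Let S13 be the unknown flow. Total out = 2260 + S13.
water balance: 845.24 + 0.707·S13 = 0.548·(2260 + S13)
(0.707 − 0.548)·S13 = 0.548×2260 − 845.24 = 393.24
S13 = 393.24 / 0.159 = 2473.2 g/s

2473 g/s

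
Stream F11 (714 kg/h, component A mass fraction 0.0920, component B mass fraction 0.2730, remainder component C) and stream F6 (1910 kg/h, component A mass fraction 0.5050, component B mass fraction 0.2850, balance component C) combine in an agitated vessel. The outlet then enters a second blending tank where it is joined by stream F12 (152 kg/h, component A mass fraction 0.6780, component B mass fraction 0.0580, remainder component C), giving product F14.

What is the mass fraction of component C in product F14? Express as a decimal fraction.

0.3223

Overall, product flow = 2776 kg/h.
component C in = 714×0.635 + 1910×0.210 + 152×0.264 = 894.62 kg/h.
component C fraction in F14 = 0.3223.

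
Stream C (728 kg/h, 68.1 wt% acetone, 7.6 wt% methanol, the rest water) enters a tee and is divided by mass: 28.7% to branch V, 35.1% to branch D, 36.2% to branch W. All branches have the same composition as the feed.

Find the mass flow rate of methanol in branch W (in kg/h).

20.03 kg/h

Branch W total = 0.362×728 = 263.54 kg/h.
methanol in W = 0.076×263.54 = 20.029 kg/h.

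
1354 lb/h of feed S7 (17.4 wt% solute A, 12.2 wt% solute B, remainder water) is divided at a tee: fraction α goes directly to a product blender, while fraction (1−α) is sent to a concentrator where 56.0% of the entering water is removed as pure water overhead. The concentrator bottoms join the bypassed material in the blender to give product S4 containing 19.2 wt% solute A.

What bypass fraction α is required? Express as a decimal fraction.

0.762

All 1354×0.174 = 235.6 lb/h of solute A reaches S4, so S4 = 235.6/0.192 = 1227.1 lb/h and vapour = 126.94 lb/h.
The evaporator receives (1−α)·1354 of feed at 0.704 water and removes 0.560 of that water:
0.560×0.704×(1−α)×1354 = 126.94
(1−α) = 126.94/533.8 = 0.2378;  α = 0.7622.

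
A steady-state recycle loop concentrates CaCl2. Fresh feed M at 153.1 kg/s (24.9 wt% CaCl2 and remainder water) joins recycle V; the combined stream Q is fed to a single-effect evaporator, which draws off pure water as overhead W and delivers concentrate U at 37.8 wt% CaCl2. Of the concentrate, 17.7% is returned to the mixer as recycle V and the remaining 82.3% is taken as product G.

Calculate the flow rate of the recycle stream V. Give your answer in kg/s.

Overall CaCl2 balance (none leaves overhead): CaCl2 in fresh feed = CaCl2 in product, i.e. 153.1×0.249 = (1−0.177)·U·0.378.
U = 38.122/(0.378×0.823) = 122.54 kg/s.
Recycle V = 0.177×122.54 = 21.69 kg/s.

21.69 kg/s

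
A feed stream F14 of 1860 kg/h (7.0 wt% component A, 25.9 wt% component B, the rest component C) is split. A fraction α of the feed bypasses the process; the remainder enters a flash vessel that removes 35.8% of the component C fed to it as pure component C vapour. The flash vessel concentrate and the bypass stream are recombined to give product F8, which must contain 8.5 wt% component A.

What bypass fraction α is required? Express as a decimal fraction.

All 1860×0.070 = 130.2 kg/h of component A reaches F8, so F8 = 130.2/0.085 = 1531.8 kg/h and vapour = 328.24 kg/h.
The evaporator receives (1−α)·1860 of feed at 0.671 component C and removes 0.358 of that component C:
0.358×0.671×(1−α)×1860 = 328.24
(1−α) = 328.24/446.81 = 0.7346;  α = 0.2654.

0.265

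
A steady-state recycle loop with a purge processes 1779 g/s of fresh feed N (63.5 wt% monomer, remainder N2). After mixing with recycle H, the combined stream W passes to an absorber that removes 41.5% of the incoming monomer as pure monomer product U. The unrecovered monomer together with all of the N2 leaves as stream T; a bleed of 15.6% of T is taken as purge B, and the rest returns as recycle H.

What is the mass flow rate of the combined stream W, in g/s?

6394 g/s

N2 enters only via N and leaves only via the purge: 1779×0.365 = 0.156×(N2 in T), and the absorber passes all N2, so N2 in W = N2 in T = 4162.4 g/s.
monomer in W: m_A = 1779×0.635 + (1−0.156)·(1−0.415)·m_A, so m_A = 1129.7/0.5063 = 2231.4 g/s.
W = 2231.4 + 4162.4 = 6393.8 g/s.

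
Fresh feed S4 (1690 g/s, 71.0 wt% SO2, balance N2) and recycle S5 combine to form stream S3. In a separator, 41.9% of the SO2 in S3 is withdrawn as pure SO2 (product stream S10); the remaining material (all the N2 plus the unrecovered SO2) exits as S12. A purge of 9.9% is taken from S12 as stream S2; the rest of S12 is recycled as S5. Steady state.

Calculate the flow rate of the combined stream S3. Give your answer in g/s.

7469 g/s

N2 enters only via S4 and leaves only via the purge: 1690×0.290 = 0.099×(N2 in S12), and the separator passes all N2, so N2 in S3 = N2 in S12 = 4950.5 g/s.
SO2 in S3: m_A = 1690×0.710 + (1−0.099)·(1−0.419)·m_A, so m_A = 1199.9/0.4765 = 2518.1 g/s.
S3 = 2518.1 + 4950.5 = 7468.6 g/s.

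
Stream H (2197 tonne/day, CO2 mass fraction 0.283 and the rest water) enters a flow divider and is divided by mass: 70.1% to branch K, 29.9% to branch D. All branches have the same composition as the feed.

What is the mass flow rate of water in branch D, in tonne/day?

Branch D total = 0.299×2197 = 656.9 tonne/day.
water in D = 0.717×656.9 = 471 tonne/day.

471 tonne/day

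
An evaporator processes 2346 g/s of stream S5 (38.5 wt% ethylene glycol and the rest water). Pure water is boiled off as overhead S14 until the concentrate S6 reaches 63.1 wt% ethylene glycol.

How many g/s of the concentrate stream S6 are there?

1431 g/s

ethylene glycol is conserved: 2346×0.385 = 903.21 g/s all reports to the concentrate.
Concentrate = 903.21/(target fraction) = 1431.4 g/s.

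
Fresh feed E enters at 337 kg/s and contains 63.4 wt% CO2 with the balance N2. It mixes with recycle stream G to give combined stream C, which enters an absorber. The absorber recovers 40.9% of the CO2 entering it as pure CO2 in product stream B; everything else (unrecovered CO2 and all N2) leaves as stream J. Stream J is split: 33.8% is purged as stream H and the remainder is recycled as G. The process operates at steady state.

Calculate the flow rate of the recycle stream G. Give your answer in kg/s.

N2 enters only via E and leaves only via the purge: 337×0.366 = 0.338×(N2 in J), and the absorber passes all N2, so N2 in C = N2 in J = 364.92 kg/s.
CO2 in C: m_A = 337×0.634 + (1−0.338)·(1−0.409)·m_A, so m_A = 213.66/0.6088 = 350.97 kg/s.
J = (1−0.409)×350.97 + 364.92 = 572.34 kg/s.
Recycle G = (1−0.338)×572.34 = 378.89 kg/s.

378.9 kg/s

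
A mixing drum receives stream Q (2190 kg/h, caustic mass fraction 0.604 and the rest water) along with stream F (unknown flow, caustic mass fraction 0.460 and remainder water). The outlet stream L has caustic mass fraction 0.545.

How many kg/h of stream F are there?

1520 kg/h

Let F be the unknown flow. Total out = 2190 + F.
caustic balance: 1322.8 + 0.460·F = 0.545·(2190 + F)
(0.460 − 0.545)·F = 0.545×2190 − 1322.8 = -129.21
F = -129.21 / -0.085 = 1520.1 kg/h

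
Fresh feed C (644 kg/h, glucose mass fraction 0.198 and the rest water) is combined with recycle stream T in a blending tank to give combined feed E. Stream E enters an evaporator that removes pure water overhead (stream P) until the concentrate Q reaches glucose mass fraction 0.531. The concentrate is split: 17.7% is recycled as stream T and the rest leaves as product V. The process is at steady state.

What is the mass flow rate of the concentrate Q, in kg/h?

Overall glucose balance (none leaves overhead): glucose in fresh feed = glucose in product, i.e. 644×0.198 = (1−0.177)·Q·0.531.
Q = 127.51/(0.531×0.823) = 291.78 kg/h.

291.8 kg/h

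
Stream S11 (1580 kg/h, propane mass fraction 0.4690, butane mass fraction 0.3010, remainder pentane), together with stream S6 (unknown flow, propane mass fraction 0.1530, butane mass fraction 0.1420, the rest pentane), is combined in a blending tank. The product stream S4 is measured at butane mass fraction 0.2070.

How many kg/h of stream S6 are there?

2285 kg/h

Let S6 be the unknown flow. Total out = 1580 + S6.
butane balance: 475.58 + 0.142·S6 = 0.207·(1580 + S6)
(0.142 − 0.207)·S6 = 0.207×1580 − 475.58 = -148.52
S6 = -148.52 / -0.065 = 2284.9 kg/h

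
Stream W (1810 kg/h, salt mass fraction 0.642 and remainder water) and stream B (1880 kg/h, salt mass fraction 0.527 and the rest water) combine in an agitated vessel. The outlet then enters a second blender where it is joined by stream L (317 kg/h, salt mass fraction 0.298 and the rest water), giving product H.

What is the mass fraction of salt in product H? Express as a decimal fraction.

0.561

Overall, product flow = 4007 kg/h.
salt in = 1810×0.642 + 1880×0.527 + 317×0.298 = 2247.2 kg/h.
salt fraction in H = 0.561.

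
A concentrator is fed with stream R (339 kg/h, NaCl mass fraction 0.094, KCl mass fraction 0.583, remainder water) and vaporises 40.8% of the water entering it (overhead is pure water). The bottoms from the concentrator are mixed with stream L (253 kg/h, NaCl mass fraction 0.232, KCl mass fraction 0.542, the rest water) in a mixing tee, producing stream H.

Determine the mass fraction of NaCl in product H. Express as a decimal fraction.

Vapour removed = 0.408×0.323×339 = 44.675 kg/h; concentrate = 294.33 kg/h.
NaCl reaching the mixer = 31.866 (from concentrate) + 253×0.232 = 90.562 kg/h.
Product flow = 294.33 + 253 = 547.33 kg/h; NaCl fraction = 0.165.

0.165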